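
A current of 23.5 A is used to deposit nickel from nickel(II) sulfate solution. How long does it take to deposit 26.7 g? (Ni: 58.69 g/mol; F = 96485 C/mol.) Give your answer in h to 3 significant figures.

n(Ni) = 26.7 / 58.69 = 0.4549 mol
Ni²⁺ + 2e⁻ → Ni, so n(e⁻) = 2 × 0.4549 = 0.9098 mol
Q = 0.9098 × 96485 = 87780 C
t = Q / I = 87780 / 23.5 = 3735 s = 1.04 h

1.04 h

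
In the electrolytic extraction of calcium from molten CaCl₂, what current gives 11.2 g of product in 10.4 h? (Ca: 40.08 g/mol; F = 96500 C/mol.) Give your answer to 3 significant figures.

n(Ca) = 11.2 / 40.08 = 0.2794 mol
Ca²⁺ + 2e⁻ → Ca, so n(e⁻) = 2 × 0.2794 = 0.5588 mol
Q = 0.5588 × 96500 = 53920 C
I = Q / t = 53920 / 37440 s = 1.44 A

1.44 A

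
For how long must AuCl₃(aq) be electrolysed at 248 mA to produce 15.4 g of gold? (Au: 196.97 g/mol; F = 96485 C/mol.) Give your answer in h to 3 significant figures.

25.3 h

n(Au) = 15.4 / 196.97 = 0.07818 mol
Au³⁺ + 3e⁻ → Au, so n(e⁻) = 3 × 0.07818 = 0.2345 mol
Q = 0.2345 × 96485 = 22630 C
t = Q / I = 22630 / 0.248 = 91250 s = 25.3 h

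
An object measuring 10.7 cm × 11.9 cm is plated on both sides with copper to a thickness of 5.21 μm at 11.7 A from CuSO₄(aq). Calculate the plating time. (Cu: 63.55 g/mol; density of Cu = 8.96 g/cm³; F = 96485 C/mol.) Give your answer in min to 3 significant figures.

Plated area = 2 × 10.7 × 11.9 = 254.7 cm²
Volume = 254.7 × 5.21×10⁻⁴ cm = 0.1327 cm³
m(Cu) = 0.1327 × 8.96 = 1.189 g
n(Cu) = 1.189 / 63.55 = 0.01871 mol; n(e⁻) = 2 × 0.01871 = 0.03742 mol
Q = 0.03742 × 96485 = 3610 C
t = 3610 / 11.7 = 308.5 s = 5.14 min

5.14 min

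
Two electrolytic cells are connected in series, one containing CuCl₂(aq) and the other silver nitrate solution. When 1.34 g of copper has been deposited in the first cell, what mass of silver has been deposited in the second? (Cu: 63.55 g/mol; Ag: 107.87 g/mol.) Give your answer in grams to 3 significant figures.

n(Cu) = 1.34 / 63.55 = 0.02109 mol
Cu²⁺ + 2e⁻ → Cu, so n(e⁻) = 2 × 0.02109 = 0.04218 mol
Since the cells are in series, n(e⁻) in the Ag cell is also 0.04218 mol.
Ag⁺ + e⁻ → Ag, so n(Ag) = 0.04218 mol
m(Ag) = 0.04218 × 107.87 = 4.55 g

4.55 g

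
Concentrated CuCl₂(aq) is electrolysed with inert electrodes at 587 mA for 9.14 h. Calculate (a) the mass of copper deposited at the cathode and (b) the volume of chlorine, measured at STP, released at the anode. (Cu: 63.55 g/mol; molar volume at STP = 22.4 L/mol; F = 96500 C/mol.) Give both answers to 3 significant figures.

6.36 g Cu; 2.24 L Cl₂

Q = 0.587 × 32904 = 19310 C; n(e⁻) = 19310 / 96500 = 0.2001 mol
Cathode: Cu²⁺ + 2e⁻ → Cu → n(Cu) = 0.2001/2 = 0.1001 mol → 6.36 g
Anode: 2Cl⁻ → Cl₂ + 2e⁻ → n(Cl₂) = 0.2001/2 = 0.1001 mol → 2.24 L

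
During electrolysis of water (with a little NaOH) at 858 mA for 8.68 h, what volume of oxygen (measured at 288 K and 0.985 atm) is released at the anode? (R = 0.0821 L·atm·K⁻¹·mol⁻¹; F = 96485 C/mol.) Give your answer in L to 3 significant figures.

1.67 L

Q = 0.858 A × 31248 s = 26810 C
n(e⁻) = 26810 / 96485 = 0.2779 mol
2H₂O → O₂ + 4H⁺ + 4e⁻, so n(O₂) = 0.2779 / 4 = 0.06948 mol
V = nRT/P = 0.06948 × 0.0821 × 288 / 0.985 = 1.668 L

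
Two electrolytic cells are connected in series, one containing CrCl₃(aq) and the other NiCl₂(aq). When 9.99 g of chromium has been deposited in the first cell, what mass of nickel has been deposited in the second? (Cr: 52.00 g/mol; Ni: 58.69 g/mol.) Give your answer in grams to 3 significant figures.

16.9 g

n(Cr) = 9.99 / 52.00 = 0.1921 mol
Cr³⁺ + 3e⁻ → Cr, so n(e⁻) = 3 × 0.1921 = 0.5763 mol
In series, the same 0.5763 mol of electrons flows through the second cell.
Ni²⁺ + 2e⁻ → Ni, so n(Ni) = 0.5763 / 2 = 0.2882 mol
m(Ni) = 0.2882 × 58.69 = 16.9 g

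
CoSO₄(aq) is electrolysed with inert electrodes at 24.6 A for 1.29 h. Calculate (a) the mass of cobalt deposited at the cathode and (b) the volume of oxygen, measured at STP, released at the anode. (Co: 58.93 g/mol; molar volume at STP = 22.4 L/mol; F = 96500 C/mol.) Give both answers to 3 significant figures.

Q = 24.6 × 4644 = 1.142×10^5 C; n(e⁻) = 1.142×10^5 / 96500 = 1.183 mol
Cathode: Co²⁺ + 2e⁻ → Co → n(Co) = 1.183/2 = 0.5915 mol → 34.9 g
Anode: 2H₂O → O₂ + 4H⁺ + 4e⁻ → n(O₂) = 1.183/4 = 0.2958 mol → 6.63 L

34.9 g Co; 6.63 L O₂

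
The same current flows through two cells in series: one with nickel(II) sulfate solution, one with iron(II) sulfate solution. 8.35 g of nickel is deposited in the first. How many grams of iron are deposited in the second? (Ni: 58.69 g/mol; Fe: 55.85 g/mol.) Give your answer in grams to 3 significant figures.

7.95 g

n(Ni) = 8.35 / 58.69 = 0.1423 mol
Ni²⁺ + 2e⁻ → Ni, so n(e⁻) = 2 × 0.1423 = 0.2846 mol
In series, the same 0.2846 mol of electrons flows through the second cell.
Fe²⁺ + 2e⁻ → Fe, so n(Fe) = 0.2846 / 2 = 0.1423 mol
m(Fe) = 0.1423 × 55.85 = 7.95 g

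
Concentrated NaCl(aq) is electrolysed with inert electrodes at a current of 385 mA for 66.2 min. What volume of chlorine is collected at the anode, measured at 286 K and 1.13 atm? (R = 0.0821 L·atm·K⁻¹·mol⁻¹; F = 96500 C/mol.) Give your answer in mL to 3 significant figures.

Charge passed = 0.385 × 3972 = 1529 C
Moles of electrons = 1529 / 96500 = 0.01584 mol
2Cl⁻ → Cl₂ + 2e⁻, so n(Cl₂) = 0.01584 / 2 = 0.007920 mol
V = nRT/P = 0.007920 × 0.0821 × 286 / 1.13 = 0.1646 L
= 165 mL

165 mL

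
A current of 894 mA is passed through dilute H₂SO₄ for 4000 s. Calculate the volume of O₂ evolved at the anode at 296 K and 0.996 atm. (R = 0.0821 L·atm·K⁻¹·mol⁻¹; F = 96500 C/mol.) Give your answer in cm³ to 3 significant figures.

Charge passed = 0.894 × 4000 = 3576 C
n(e⁻) = Q/F = 3576/96500 = 0.03706 mol
2H₂O → O₂ + 4H⁺ + 4e⁻, so n(O₂) = 0.03706 / 4 = 0.009265 mol
V = nRT/P = 0.009265 × 0.0821 × 296 / 0.996 = 0.2261 L
= 226 cm³

226 cm³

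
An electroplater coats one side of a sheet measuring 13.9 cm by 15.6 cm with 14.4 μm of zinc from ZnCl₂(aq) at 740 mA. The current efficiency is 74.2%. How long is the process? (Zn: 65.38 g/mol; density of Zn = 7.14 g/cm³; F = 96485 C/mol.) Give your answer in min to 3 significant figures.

200 min

Plated area = 13.9 × 15.6 = 216.8 cm²
Volume = 216.8 × 14.4×10⁻⁴ cm = 0.3122 cm³
m(Zn) = 0.3122 × 7.14 = 2.229 g
n(Zn) = 2.229 / 65.38 = 0.03409 mol; n(e⁻) = 2 × 0.03409 = 0.06818 mol
Q = 0.06818 × 96485 / 0.742 = 8866 C
t = 8866 / 0.740 = 11980 s = 200 min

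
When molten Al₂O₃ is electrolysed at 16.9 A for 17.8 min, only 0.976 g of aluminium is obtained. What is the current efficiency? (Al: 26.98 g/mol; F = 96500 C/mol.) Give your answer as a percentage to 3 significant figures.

Q = 16.9 × 1068 = 18050 C
n(e⁻) = 18050 / 96500 = 0.1870 mol
Al³⁺ + 3e⁻ → Al, so theoretical n(Al) = 0.06233 mol → 1.682 g
Efficiency = 0.976 / 1.682 = 0.5803 = 58.0%

58.0%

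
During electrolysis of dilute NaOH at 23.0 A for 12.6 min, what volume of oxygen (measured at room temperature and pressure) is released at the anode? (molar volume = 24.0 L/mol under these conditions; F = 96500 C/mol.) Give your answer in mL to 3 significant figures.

Charge passed = 23.0 × 756 = 17390 C
n(e⁻) = Q/F = 17390/96500 = 0.1802 mol
2H₂O → O₂ + 4H⁺ + 4e⁻, so n(O₂) = 0.1802 / 4 = 0.04505 mol
V = 0.04505 × 24.0 = 1.081 L
= 1080 mL

1080 mL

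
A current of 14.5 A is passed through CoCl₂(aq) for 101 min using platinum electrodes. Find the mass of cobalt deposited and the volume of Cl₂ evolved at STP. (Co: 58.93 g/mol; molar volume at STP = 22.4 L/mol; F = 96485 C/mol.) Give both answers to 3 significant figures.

26.8 g Co; 10.2 L Cl₂

Q = 14.5 × 6060 = 87870 C; n(e⁻) = 87870 / 96485 = 0.9107 mol
Cathode: Co²⁺ + 2e⁻ → Co → n(Co) = 0.9107/2 = 0.4554 mol → 26.8 g
Anode: 2Cl⁻ → Cl₂ + 2e⁻ → n(Cl₂) = 0.9107/2 = 0.4554 mol → 10.2 L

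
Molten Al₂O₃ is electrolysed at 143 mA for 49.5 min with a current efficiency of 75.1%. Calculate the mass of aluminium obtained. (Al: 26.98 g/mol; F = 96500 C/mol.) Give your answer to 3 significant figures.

Q = 0.143 × 2970 = 424.7 C
n(e⁻) = 424.7 / 96500 = 0.004401 mol
Al³⁺ + 3e⁻ → Al, so theoretical m(Al) = 0.001467 × 26.98 = 0.03958 g
Actual mass = 75.1% × 0.03958 = 0.0297 g

0.0297 g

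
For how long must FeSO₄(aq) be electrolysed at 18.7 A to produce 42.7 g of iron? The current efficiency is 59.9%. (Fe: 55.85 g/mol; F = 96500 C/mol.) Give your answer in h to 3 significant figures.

3.66 h

n(Fe) = 42.7 / 55.85 = 0.7645 mol
Fe²⁺ + 2e⁻ → Fe, so n(e⁻) = 2 × 0.7645 = 1.529 mol
Q = 1.529 × 96500 / 0.599 = 2.463×10^5 C
t = Q / I = 2.463×10^5 / 18.7 = 13170 s = 3.66 h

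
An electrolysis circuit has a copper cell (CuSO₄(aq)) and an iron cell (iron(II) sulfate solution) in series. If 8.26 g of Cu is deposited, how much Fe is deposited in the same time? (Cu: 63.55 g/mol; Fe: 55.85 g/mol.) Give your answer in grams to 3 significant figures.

7.26 g

n(Cu) = 8.26 / 63.55 = 0.1300 mol
Cu²⁺ + 2e⁻ → Cu, so n(e⁻) = 2 × 0.1300 = 0.2600 mol
The cells are in series, so the same charge (and hence the same n(e⁻) = 0.2600 mol) passes through both.
Fe²⁺ + 2e⁻ → Fe, so n(Fe) = 0.2600 / 2 = 0.1300 mol
m(Fe) = 0.1300 × 55.85 = 7.26 g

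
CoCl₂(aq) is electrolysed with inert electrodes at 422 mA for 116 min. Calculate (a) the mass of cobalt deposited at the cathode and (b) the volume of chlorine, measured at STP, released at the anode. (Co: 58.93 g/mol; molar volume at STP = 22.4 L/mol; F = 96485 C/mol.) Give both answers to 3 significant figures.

Q = 0.422 × 6960 = 2937 C; n(e⁻) = 2937 / 96485 = 0.03044 mol
Cathode: Co²⁺ + 2e⁻ → Co → n(Co) = 0.03044/2 = 0.01522 mol → 0.897 g
Anode: 2Cl⁻ → Cl₂ + 2e⁻ → n(Cl₂) = 0.03044/2 = 0.01522 mol → 0.341 L

0.897 g Co; 0.341 L Cl₂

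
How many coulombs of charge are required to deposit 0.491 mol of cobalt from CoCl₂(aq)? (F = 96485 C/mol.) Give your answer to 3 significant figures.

94700 C

Co²⁺ + 2e⁻ → Co, so n(e⁻) = 2 × 0.491 = 0.9820 mol
Q = 0.9820 × 96485 = 94750 C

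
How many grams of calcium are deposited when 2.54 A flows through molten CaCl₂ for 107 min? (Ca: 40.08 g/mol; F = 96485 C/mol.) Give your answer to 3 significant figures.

Q = 2.54 A × 6420 s = 16310 C
n(e⁻) = 16310 / 96485 = 0.1690 mol
Ca²⁺ + 2e⁻ → Ca, so n(Ca) = 0.1690 / 2 = 0.08450 mol
m = 0.08450 × 40.08 = 3.39 g

3.39 g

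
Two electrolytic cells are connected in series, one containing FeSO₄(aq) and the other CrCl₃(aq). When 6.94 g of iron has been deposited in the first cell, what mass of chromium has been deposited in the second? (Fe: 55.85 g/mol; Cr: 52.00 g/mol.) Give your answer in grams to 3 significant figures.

n(Fe) = 6.94 / 55.85 = 0.1243 mol
Fe²⁺ + 2e⁻ → Fe, so n(e⁻) = 2 × 0.1243 = 0.2486 mol
Since the cells are in series, n(e⁻) in the Cr cell is also 0.2486 mol.
Cr³⁺ + 3e⁻ → Cr, so n(Cr) = 0.2486 / 3 = 0.08287 mol
m(Cr) = 0.08287 × 52.00 = 4.31 g

4.31 g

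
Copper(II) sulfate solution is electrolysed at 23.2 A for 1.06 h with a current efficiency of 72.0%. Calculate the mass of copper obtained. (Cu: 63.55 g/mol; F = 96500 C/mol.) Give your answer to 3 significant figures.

Q = 23.2 × 3816 = 88530 C
n(e⁻) = 88530 / 96500 = 0.9174 mol
Cu²⁺ + 2e⁻ → Cu, so theoretical m(Cu) = 0.4587 × 63.55 = 29.15 g
Actual mass = 72.0% × 29.15 = 21.0 g

21.0 g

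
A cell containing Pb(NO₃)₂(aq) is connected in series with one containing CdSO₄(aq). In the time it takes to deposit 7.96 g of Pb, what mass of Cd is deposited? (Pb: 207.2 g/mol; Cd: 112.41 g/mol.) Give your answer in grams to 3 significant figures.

4.32 g

n(Pb) = 7.96 / 207.2 = 0.03842 mol
Pb²⁺ + 2e⁻ → Pb, so n(e⁻) = 2 × 0.03842 = 0.07684 mol
Since the cells are in series, n(e⁻) in the Cd cell is also 0.07684 mol.
Cd²⁺ + 2e⁻ → Cd, so n(Cd) = 0.07684 / 2 = 0.03842 mol
m(Cd) = 0.03842 × 112.41 = 4.32 g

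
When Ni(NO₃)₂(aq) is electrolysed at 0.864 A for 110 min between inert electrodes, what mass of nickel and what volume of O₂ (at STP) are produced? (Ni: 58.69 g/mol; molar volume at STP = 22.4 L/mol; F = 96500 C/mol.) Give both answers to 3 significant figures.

1.73 g Ni; 0.331 L O₂

Q = 0.864 × 6600 = 5702 C; n(e⁻) = 5702 / 96500 = 0.05909 mol
Cathode: Ni²⁺ + 2e⁻ → Ni → n(Ni) = 0.05909/2 = 0.02955 mol → 1.73 g
Anode: 2H₂O → O₂ + 4H⁺ + 4e⁻ → n(O₂) = 0.05909/4 = 0.01477 mol → 0.331 L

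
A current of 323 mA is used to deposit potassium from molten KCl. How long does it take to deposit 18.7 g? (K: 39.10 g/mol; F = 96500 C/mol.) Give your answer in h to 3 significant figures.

39.7 h

n(K) = 18.7 / 39.10 = 0.4783 mol
K⁺ + e⁻ → K, so n(e⁻) = 0.4783 mol
Q = 0.4783 × 96500 = 46160 C
t = Q / I = 46160 / 0.323 = 1.429×10^5 s = 39.7 h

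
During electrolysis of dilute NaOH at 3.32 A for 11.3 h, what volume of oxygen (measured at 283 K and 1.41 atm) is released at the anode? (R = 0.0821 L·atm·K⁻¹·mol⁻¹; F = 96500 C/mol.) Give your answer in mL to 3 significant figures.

5770 mL

Q = It = 3.32 × 40680 = 1.351×10^5 C
n(e⁻) = Q/F = 1.351×10^5/96500 = 1.400 mol
2H₂O → O₂ + 4H⁺ + 4e⁻, so n(O₂) = 1.400 / 4 = 0.3500 mol
V = nRT/P = 0.3500 × 0.0821 × 283 / 1.41 = 5.767 L
= 5770 mL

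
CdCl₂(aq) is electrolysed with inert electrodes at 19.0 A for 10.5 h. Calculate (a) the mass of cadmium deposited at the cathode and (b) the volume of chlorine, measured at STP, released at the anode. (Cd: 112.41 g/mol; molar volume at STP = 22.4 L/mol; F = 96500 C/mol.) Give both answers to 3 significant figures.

Q = 19.0 × 37800 = 7.182×10^5 C; n(e⁻) = 7.182×10^5 / 96500 = 7.442 mol
Cathode: Cd²⁺ + 2e⁻ → Cd → n(Cd) = 7.442/2 = 3.721 mol → 418 g
Anode: 2Cl⁻ → Cl₂ + 2e⁻ → n(Cl₂) = 7.442/2 = 3.721 mol → 83.4 L

418 g Cd; 83.4 L Cl₂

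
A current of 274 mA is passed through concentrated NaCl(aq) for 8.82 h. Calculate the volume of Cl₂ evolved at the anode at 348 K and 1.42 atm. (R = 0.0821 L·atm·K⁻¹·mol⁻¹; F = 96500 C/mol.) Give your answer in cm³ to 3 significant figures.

Q = 0.274 A × 31752 s = 8700 C
n(e⁻) = Q/F = 8700/96500 = 0.09016 mol
2Cl⁻ → Cl₂ + 2e⁻, so n(Cl₂) = 0.09016 / 2 = 0.04508 mol
V = nRT/P = 0.04508 × 0.0821 × 348 / 1.42 = 0.9070 L
= 907 cm³

907 cm³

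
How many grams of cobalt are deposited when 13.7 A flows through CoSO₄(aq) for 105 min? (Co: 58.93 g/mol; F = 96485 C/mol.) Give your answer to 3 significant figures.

26.4 g

Charge passed = 13.7 × 6300 = 86310 C
Moles of electrons = 86310 / 96485 = 0.8945 mol
Co²⁺ + 2e⁻ → Co, so n(Co) = 0.8945 / 2 = 0.4473 mol
m = 0.4473 × 58.93 = 26.4 g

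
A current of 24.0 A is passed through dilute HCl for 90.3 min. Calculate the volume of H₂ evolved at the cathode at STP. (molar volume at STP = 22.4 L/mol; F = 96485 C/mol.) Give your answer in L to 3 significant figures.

Q = 24.0 A × 5418 s = 1.300×10^5 C
n(e⁻) = Q/F = 1.300×10^5/96485 = 1.347 mol
2H⁺ + 2e⁻ → H₂, so n(H₂) = 1.347 / 2 = 0.6735 mol
V = 0.6735 × 22.4 = 15.09 L

15.1 L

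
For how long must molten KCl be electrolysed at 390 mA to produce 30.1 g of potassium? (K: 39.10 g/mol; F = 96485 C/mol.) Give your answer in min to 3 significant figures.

n(K) = 30.1 / 39.10 = 0.7698 mol
K⁺ + e⁻ → K, so n(e⁻) = 0.7698 mol
Q = 0.7698 × 96485 = 74270 C
t = Q / I = 74270 / 0.390 = 1.904×10^5 s = 3170 min

3170 min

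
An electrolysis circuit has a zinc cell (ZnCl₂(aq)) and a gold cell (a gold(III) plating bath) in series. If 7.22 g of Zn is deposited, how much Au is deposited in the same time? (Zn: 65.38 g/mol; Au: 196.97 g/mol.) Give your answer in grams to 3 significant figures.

14.5 g

n(Zn) = 7.22 / 65.38 = 0.1104 mol
Zn²⁺ + 2e⁻ → Zn, so n(e⁻) = 2 × 0.1104 = 0.2208 mol
In series, the same 0.2208 mol of electrons flows through the second cell.
Au³⁺ + 3e⁻ → Au, so n(Au) = 0.2208 / 3 = 0.07360 mol
m(Au) = 0.07360 × 196.97 = 14.5 g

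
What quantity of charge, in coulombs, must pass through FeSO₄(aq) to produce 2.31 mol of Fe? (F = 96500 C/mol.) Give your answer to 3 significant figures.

4.46×10^5 C

Fe²⁺ + 2e⁻ → Fe, so n(e⁻) = 2 × 2.31 = 4.620 mol
Q = 4.620 × 96500 = 4.458×10^5 C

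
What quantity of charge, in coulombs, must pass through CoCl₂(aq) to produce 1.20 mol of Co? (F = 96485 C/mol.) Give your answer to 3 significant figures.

Co²⁺ + 2e⁻ → Co, so n(e⁻) = 2 × 1.20 = 2.400 mol
Q = 2.400 × 96485 = 2.316×10^5 C

2.32×10^5 C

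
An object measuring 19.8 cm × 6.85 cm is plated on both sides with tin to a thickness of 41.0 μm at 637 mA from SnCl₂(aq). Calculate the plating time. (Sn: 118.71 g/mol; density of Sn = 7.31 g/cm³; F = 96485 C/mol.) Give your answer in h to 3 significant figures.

5.76 h

Plated area = 2 × 19.8 × 6.85 = 271.3 cm²
Volume = 271.3 × 41.0×10⁻⁴ cm = 1.112 cm³
m(Sn) = 1.112 × 7.31 = 8.129 g
n(Sn) = 8.129 / 118.71 = 0.06848 mol; n(e⁻) = 2 × 0.06848 = 0.1370 mol
Q = 0.1370 × 96485 = 13220 C
t = 13220 / 0.637 = 20750 s = 5.76 h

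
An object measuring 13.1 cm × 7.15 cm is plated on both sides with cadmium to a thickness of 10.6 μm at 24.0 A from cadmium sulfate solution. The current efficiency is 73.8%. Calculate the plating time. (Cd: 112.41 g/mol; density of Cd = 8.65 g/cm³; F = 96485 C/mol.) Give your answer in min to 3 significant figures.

2.77 min

Plated area = 2 × 13.1 × 7.15 = 187.3 cm²
Volume = 187.3 × 10.6×10⁻⁴ cm = 0.1985 cm³
m(Cd) = 0.1985 × 8.65 = 1.717 g
n(Cd) = 1.717 / 112.41 = 0.01527 mol; n(e⁻) = 2 × 0.01527 = 0.03054 mol
Q = 0.03054 × 96485 / 0.738 = 3993 C
t = 3993 / 24.0 = 166.4 s = 2.77 min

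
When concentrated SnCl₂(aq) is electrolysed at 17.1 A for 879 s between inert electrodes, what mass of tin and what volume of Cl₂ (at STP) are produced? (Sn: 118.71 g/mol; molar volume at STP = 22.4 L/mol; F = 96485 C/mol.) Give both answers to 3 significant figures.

9.25 g Sn; 1.74 L Cl₂

Q = 17.1 × 879 = 15030 C; n(e⁻) = 15030 / 96485 = 0.1558 mol
Cathode: Sn²⁺ + 2e⁻ → Sn → n(Sn) = 0.1558/2 = 0.07790 mol → 9.25 g
Anode: 2Cl⁻ → Cl₂ + 2e⁻ → n(Cl₂) = 0.1558/2 = 0.07790 mol → 1.74 L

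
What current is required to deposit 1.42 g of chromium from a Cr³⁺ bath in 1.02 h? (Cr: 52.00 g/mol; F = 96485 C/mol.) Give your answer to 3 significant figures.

2.15 A

n(Cr) = 1.42 / 52.00 = 0.02731 mol
Cr³⁺ + 3e⁻ → Cr, so n(e⁻) = 3 × 0.02731 = 0.08193 mol
Q = 0.08193 × 96485 = 7905 C
I = Q / t = 7905 / 3672 s = 2.15 A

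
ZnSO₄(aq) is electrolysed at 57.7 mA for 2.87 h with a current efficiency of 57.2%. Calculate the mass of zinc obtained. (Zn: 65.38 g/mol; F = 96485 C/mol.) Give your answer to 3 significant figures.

Q = 0.0577 × 10332 = 596.2 C
n(e⁻) = 596.2 / 96485 = 0.006179 mol
Zn²⁺ + 2e⁻ → Zn, so theoretical m(Zn) = 0.003090 × 65.38 = 0.2020 g
Actual mass = 57.2% × 0.2020 = 0.116 g

0.116 g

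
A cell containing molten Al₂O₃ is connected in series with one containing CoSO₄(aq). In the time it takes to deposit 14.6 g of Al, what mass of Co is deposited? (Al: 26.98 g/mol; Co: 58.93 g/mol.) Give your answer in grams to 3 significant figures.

47.8 g

n(Al) = 14.6 / 26.98 = 0.5411 mol
Al³⁺ + 3e⁻ → Al, so n(e⁻) = 3 × 0.5411 = 1.623 mol
The cells are in series, so the same charge (and hence the same n(e⁻) = 1.623 mol) passes through both.
Co²⁺ + 2e⁻ → Co, so n(Co) = 1.623 / 2 = 0.8115 mol
m(Co) = 0.8115 × 58.93 = 47.8 g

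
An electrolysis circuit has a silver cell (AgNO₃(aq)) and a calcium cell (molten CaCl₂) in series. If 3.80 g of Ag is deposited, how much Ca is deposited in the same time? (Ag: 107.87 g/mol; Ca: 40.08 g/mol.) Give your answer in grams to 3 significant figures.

0.706 g

n(Ag) = 3.80 / 107.87 = 0.03523 mol
Ag⁺ + e⁻ → Ag, so n(e⁻) = 0.03523 mol
In series, the same 0.03523 mol of electrons flows through the second cell.
Ca²⁺ + 2e⁻ → Ca, so n(Ca) = 0.03523 / 2 = 0.01762 mol
m(Ca) = 0.01762 × 40.08 = 0.706 g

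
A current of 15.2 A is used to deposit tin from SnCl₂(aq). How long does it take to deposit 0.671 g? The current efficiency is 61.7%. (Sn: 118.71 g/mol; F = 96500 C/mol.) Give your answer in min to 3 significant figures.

n(Sn) = 0.671 / 118.71 = 0.005652 mol
Sn²⁺ + 2e⁻ → Sn, so n(e⁻) = 2 × 0.005652 = 0.01130 mol
Q = 0.01130 × 96500 / 0.617 = 1767 C
t = Q / I = 1767 / 15.2 = 116.3 s = 1.94 min

1.94 min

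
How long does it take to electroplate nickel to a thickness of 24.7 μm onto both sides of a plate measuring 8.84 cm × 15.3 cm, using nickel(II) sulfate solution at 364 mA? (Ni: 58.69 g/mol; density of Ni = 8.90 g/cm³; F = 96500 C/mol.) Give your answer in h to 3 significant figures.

Plated area = 2 × 8.84 × 15.3 = 270.5 cm²
Volume = 270.5 × 24.7×10⁻⁴ cm = 0.6681 cm³
m(Ni) = 0.6681 × 8.90 = 5.946 g
n(Ni) = 5.946 / 58.69 = 0.1013 mol; n(e⁻) = 2 × 0.1013 = 0.2026 mol
Q = 0.2026 × 96500 = 19550 C
t = 19550 / 0.364 = 53710 s = 14.9 h

14.9 h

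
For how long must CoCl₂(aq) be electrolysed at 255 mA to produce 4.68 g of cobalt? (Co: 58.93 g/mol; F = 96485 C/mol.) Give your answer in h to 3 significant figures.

16.7 h

n(Co) = 4.68 / 58.93 = 0.07942 mol
Co²⁺ + 2e⁻ → Co, so n(e⁻) = 2 × 0.07942 = 0.1588 mol
Q = 0.1588 × 96485 = 15320 C
t = Q / I = 15320 / 0.255 = 60080 s = 16.7 h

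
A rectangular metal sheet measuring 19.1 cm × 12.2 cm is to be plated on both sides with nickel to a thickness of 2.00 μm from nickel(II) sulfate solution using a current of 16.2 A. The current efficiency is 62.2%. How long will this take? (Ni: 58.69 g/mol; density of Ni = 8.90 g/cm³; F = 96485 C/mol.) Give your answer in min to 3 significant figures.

Plated area = 2 × 19.1 × 12.2 = 466.0 cm²
Volume = 466.0 × 2.00×10⁻⁴ cm = 0.09320 cm³
m(Ni) = 0.09320 × 8.90 = 0.8295 g
n(Ni) = 0.8295 / 58.69 = 0.01413 mol; n(e⁻) = 2 × 0.01413 = 0.02826 mol
Q = 0.02826 × 96485 / 0.622 = 4384 C
t = 4384 / 16.2 = 270.6 s = 4.51 min

4.51 min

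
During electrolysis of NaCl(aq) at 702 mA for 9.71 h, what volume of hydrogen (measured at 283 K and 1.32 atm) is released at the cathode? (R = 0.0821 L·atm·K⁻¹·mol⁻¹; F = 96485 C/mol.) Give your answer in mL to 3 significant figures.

Charge passed = 0.702 × 34956 = 24540 C
n(e⁻) = 24540 / 96485 = 0.2543 mol
2H⁺ + 2e⁻ → H₂, so n(H₂) = 0.2543 / 2 = 0.1272 mol
V = nRT/P = 0.1272 × 0.0821 × 283 / 1.32 = 2.239 L
= 2240 mL

2240 mL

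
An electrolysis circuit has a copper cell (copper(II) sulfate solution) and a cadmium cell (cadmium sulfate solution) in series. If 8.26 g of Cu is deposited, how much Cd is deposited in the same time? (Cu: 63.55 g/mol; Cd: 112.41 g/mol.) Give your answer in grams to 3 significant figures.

n(Cu) = 8.26 / 63.55 = 0.1300 mol
Cu²⁺ + 2e⁻ → Cu, so n(e⁻) = 2 × 0.1300 = 0.2600 mol
In series, the same 0.2600 mol of electrons flows through the second cell.
Cd²⁺ + 2e⁻ → Cd, so n(Cd) = 0.2600 / 2 = 0.1300 mol
m(Cd) = 0.1300 × 112.41 = 14.6 g

14.6 g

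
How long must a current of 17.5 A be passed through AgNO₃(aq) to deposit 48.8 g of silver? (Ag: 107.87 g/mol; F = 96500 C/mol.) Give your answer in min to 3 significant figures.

41.6 min

n(Ag) = 48.8 / 107.87 = 0.4524 mol
Ag⁺ + e⁻ → Ag, so n(e⁻) = 0.4524 mol
Q = 0.4524 × 96500 = 43660 C
t = Q / I = 43660 / 17.5 = 2495 s = 41.6 min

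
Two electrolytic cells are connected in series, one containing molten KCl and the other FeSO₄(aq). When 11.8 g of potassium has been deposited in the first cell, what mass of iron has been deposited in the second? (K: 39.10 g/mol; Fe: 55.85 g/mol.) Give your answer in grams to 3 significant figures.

8.43 g

n(K) = 11.8 / 39.10 = 0.3018 mol
K⁺ + e⁻ → K, so n(e⁻) = 0.3018 mol
Same current for the same time ⇒ same n(e⁻) = 0.3018 mol in both cells.
Fe²⁺ + 2e⁻ → Fe, so n(Fe) = 0.3018 / 2 = 0.1509 mol
m(Fe) = 0.1509 × 55.85 = 8.43 g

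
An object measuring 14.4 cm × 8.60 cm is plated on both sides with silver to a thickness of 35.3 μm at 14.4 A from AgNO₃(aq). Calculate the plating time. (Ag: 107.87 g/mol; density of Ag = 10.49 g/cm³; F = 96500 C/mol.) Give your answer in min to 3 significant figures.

9.50 min

Plated area = 2 × 14.4 × 8.60 = 247.7 cm²
Volume = 247.7 × 35.3×10⁻⁴ cm = 0.8744 cm³
m(Ag) = 0.8744 × 10.49 = 9.172 g
n(Ag) = 9.172 / 107.87 = 0.08503 mol; n(e⁻) = 0.08503 mol
Q = 0.08503 × 96500 = 8205 C
t = 8205 / 14.4 = 569.8 s = 9.50 min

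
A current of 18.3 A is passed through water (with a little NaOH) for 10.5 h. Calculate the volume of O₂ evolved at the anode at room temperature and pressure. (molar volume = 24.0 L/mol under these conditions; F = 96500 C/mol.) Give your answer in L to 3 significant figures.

Q = 18.3 A × 37800 s = 6.917×10^5 C
n(e⁻) = 6.917×10^5 / 96500 = 7.168 mol
2H₂O → O₂ + 4H⁺ + 4e⁻, so n(O₂) = 7.168 / 4 = 1.792 mol
V = 1.792 × 24.0 = 43.01 L

43.0 L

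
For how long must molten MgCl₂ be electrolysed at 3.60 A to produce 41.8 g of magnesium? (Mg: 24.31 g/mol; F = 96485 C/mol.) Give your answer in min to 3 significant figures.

n(Mg) = 41.8 / 24.31 = 1.719 mol
Mg²⁺ + 2e⁻ → Mg, so n(e⁻) = 2 × 1.719 = 3.438 mol
Q = 3.438 × 96485 = 3.317×10^5 C
t = Q / I = 3.317×10^5 / 3.60 = 92140 s = 1540 min

1540 min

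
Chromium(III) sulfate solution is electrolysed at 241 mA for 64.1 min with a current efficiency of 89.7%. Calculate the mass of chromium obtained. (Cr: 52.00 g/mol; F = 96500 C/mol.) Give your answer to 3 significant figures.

0.149 g

Q = 0.241 × 3846 = 926.9 C
n(e⁻) = 926.9 / 96500 = 0.009605 mol
Cr³⁺ + 3e⁻ → Cr, so theoretical m(Cr) = 0.003202 × 52.00 = 0.1665 g
Actual mass = 89.7% × 0.1665 = 0.149 g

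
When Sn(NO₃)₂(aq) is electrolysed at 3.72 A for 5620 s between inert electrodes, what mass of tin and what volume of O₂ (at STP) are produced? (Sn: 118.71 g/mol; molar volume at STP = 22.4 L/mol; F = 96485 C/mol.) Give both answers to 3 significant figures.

Q = 3.72 × 5620 = 20910 C; n(e⁻) = 20910 / 96485 = 0.2167 mol
Cathode: Sn²⁺ + 2e⁻ → Sn → n(Sn) = 0.2167/2 = 0.1084 mol → 12.9 g
Anode: 2H₂O → O₂ + 4H⁺ + 4e⁻ → n(O₂) = 0.2167/4 = 0.05418 mol → 1.21 L

12.9 g Sn; 1.21 L O₂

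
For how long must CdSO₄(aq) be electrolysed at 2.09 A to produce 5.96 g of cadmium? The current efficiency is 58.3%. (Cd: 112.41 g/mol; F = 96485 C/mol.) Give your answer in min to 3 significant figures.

n(Cd) = 5.96 / 112.41 = 0.05302 mol
Cd²⁺ + 2e⁻ → Cd, so n(e⁻) = 2 × 0.05302 = 0.1060 mol
Q = 0.1060 × 96485 / 0.583 = 17540 C
t = Q / I = 17540 / 2.09 = 8392 s = 140 min

140 min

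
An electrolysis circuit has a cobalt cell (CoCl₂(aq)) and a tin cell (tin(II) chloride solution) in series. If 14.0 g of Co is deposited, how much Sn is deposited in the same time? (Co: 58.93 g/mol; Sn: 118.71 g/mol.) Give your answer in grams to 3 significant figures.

28.2 g

n(Co) = 14.0 / 58.93 = 0.2376 mol
Co²⁺ + 2e⁻ → Co, so n(e⁻) = 2 × 0.2376 = 0.4752 mol
Same current for the same time ⇒ same n(e⁻) = 0.4752 mol in both cells.
Sn²⁺ + 2e⁻ → Sn, so n(Sn) = 0.4752 / 2 = 0.2376 mol
m(Sn) = 0.2376 × 118.71 = 28.2 g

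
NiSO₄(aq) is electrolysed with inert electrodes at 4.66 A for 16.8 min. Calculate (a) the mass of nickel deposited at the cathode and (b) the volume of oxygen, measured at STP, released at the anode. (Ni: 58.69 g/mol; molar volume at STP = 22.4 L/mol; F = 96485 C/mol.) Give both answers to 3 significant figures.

Q = 4.66 × 1008 = 4697 C; n(e⁻) = 4697 / 96485 = 0.04868 mol
Cathode: Ni²⁺ + 2e⁻ → Ni → n(Ni) = 0.04868/2 = 0.02434 mol → 1.43 g
Anode: 2H₂O → O₂ + 4H⁺ + 4e⁻ → n(O₂) = 0.04868/4 = 0.01217 mol → 0.273 L

1.43 g Ni; 0.273 L O₂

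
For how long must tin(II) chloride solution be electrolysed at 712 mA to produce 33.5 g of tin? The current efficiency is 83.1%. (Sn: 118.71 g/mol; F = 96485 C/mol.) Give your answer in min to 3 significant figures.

n(Sn) = 33.5 / 118.71 = 0.2822 mol
Sn²⁺ + 2e⁻ → Sn, so n(e⁻) = 2 × 0.2822 = 0.5644 mol
Q = 0.5644 × 96485 / 0.831 = 65530 C
t = Q / I = 65530 / 0.712 = 92040 s = 1530 min

1530 min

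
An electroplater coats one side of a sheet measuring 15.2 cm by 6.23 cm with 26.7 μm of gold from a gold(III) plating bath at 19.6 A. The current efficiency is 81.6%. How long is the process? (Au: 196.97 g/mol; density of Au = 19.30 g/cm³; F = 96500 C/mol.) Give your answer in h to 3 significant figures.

0.125 h

Plated area = 15.2 × 6.23 = 94.70 cm²
Volume = 94.70 × 26.7×10⁻⁴ cm = 0.2528 cm³
m(Au) = 0.2528 × 19.30 = 4.879 g
n(Au) = 4.879 / 196.97 = 0.02477 mol; n(e⁻) = 3 × 0.02477 = 0.07431 mol
Q = 0.07431 × 96500 / 0.816 = 8788 C
t = 8788 / 19.6 = 448.4 s = 0.125 h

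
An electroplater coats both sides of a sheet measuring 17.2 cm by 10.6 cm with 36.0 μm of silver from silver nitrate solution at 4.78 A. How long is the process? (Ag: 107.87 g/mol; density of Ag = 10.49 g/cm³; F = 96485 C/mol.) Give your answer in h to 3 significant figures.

Plated area = 2 × 17.2 × 10.6 = 364.6 cm²
Volume = 364.6 × 36.0×10⁻⁴ cm = 1.313 cm³
m(Ag) = 1.313 × 10.49 = 13.77 g
n(Ag) = 13.77 / 107.87 = 0.1277 mol; n(e⁻) = 0.1277 mol
Q = 0.1277 × 96485 = 12320 C
t = 12320 / 4.78 = 2577 s = 0.716 h

0.716 h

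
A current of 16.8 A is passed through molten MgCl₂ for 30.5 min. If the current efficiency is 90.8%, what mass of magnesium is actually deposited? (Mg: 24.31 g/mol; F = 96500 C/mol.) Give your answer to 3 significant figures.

Q = 16.8 × 1830 = 30740 C
n(e⁻) = 30740 / 96500 = 0.3185 mol
Mg²⁺ + 2e⁻ → Mg, so theoretical m(Mg) = 0.1593 × 24.31 = 3.873 g
Actual mass = 90.8% × 3.873 = 3.52 g

3.52 g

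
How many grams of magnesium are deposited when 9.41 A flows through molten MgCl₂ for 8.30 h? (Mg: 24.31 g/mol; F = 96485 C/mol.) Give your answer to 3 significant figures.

35.4 g

Charge passed = 9.41 × 29880 = 2.812×10^5 C
Moles of electrons = 2.812×10^5 / 96485 = 2.914 mol
Mg²⁺ + 2e⁻ → Mg, so n(Mg) = 2.914 / 2 = 1.457 mol
m = 1.457 × 24.31 = 35.4 g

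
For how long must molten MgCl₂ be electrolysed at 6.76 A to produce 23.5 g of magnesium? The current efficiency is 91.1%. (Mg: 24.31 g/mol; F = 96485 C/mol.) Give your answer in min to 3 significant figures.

505 min

n(Mg) = 23.5 / 24.31 = 0.9667 mol
Mg²⁺ + 2e⁻ → Mg, so n(e⁻) = 2 × 0.9667 = 1.933 mol
Q = 1.933 × 96485 / 0.911 = 2.047×10^5 C
t = Q / I = 2.047×10^5 / 6.76 = 30280 s = 505 min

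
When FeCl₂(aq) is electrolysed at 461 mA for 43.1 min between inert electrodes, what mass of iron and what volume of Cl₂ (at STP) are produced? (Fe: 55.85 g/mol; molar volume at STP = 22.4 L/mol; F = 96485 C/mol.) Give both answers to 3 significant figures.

Q = 0.461 × 2586 = 1192 C; n(e⁻) = 1192 / 96485 = 0.01235 mol
Cathode: Fe²⁺ + 2e⁻ → Fe → n(Fe) = 0.01235/2 = 0.006175 mol → 0.345 g
Anode: 2Cl⁻ → Cl₂ + 2e⁻ → n(Cl₂) = 0.01235/2 = 0.006175 mol → 0.138 L

0.345 g Fe; 0.138 L Cl₂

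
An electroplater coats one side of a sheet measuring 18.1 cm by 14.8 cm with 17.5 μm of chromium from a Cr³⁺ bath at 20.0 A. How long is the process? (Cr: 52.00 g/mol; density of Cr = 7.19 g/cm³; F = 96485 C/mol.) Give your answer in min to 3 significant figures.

Plated area = 18.1 × 14.8 = 267.9 cm²
Volume = 267.9 × 17.5×10⁻⁴ cm = 0.4688 cm³
m(Cr) = 0.4688 × 7.19 = 3.371 g
n(Cr) = 3.371 / 52.00 = 0.06483 mol; n(e⁻) = 3 × 0.06483 = 0.1945 mol
Q = 0.1945 × 96485 = 18770 C
t = 18770 / 20.0 = 938.5 s = 15.6 min

15.6 min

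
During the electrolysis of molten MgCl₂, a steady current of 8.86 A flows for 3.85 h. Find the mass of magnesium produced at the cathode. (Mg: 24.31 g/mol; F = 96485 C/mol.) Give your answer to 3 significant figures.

Charge passed = 8.86 × 13860 = 1.228×10^5 C
n(e⁻) = 1.228×10^5 / 96485 = 1.273 mol
Mg²⁺ + 2e⁻ → Mg, so n(Mg) = 1.273 / 2 = 0.6365 mol
m = 0.6365 × 24.31 = 15.5 g

15.5 g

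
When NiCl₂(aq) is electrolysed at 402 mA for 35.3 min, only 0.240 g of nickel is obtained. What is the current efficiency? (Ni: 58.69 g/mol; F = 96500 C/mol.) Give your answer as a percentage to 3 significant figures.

92.7%

Q = 0.402 × 2118 = 851.4 C
n(e⁻) = 851.4 / 96500 = 0.008823 mol
Ni²⁺ + 2e⁻ → Ni, so theoretical n(Ni) = 0.004412 mol → 0.2589 g
Efficiency = 0.240 / 0.2589 = 0.9270 = 92.7%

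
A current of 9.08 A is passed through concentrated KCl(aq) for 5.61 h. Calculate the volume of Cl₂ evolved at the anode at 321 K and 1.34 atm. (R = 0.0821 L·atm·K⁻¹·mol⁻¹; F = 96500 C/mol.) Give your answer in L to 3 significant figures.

Q = 9.08 A × 20196 s = 1.834×10^5 C
n(e⁻) = Q/F = 1.834×10^5/96500 = 1.901 mol
2Cl⁻ → Cl₂ + 2e⁻, so n(Cl₂) = 1.901 / 2 = 0.9505 mol
V = nRT/P = 0.9505 × 0.0821 × 321 / 1.34 = 18.69 L

18.7 L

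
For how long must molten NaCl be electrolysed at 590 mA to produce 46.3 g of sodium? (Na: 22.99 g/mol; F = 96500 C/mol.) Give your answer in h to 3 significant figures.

n(Na) = 46.3 / 22.99 = 2.014 mol
Na⁺ + e⁻ → Na, so n(e⁻) = 2.014 mol
Q = 2.014 × 96500 = 1.944×10^5 C
t = Q / I = 1.944×10^5 / 0.590 = 3.295×10^5 s = 91.5 h

91.5 h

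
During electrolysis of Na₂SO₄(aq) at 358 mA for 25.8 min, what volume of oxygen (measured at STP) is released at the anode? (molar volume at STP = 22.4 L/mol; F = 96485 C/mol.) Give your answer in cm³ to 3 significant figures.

32.2 cm³

Charge passed = 0.358 × 1548 = 554.2 C
Moles of electrons = 554.2 / 96485 = 0.005744 mol
2H₂O → O₂ + 4H⁺ + 4e⁻, so n(O₂) = 0.005744 / 4 = 0.001436 mol
V = 0.001436 × 22.4 = 0.03217 L
= 32.2 cm³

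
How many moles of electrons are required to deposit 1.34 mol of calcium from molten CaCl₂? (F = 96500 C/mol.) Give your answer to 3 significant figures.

2.68 mol

Ca²⁺ + 2e⁻ → Ca, so n(e⁻) = 2 × 1.34 = 2.680 mol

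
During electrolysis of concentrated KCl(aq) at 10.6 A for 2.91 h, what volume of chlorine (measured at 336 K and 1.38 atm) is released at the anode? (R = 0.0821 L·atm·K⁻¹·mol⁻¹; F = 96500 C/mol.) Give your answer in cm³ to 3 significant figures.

Q = 10.6 A × 10476 s = 1.110×10^5 C
n(e⁻) = Q/F = 1.110×10^5/96500 = 1.150 mol
2Cl⁻ → Cl₂ + 2e⁻, so n(Cl₂) = 1.150 / 2 = 0.5750 mol
V = nRT/P = 0.5750 × 0.0821 × 336 / 1.38 = 11.49 L
= 11500 cm³

11500 cm³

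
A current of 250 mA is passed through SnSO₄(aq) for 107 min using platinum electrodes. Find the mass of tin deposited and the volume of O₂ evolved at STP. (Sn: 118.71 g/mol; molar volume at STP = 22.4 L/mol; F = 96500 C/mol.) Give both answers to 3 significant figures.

Q = 0.250 × 6420 = 1605 C; n(e⁻) = 1605 / 96500 = 0.01663 mol
Cathode: Sn²⁺ + 2e⁻ → Sn → n(Sn) = 0.01663/2 = 0.008315 mol → 0.987 g
Anode: 2H₂O → O₂ + 4H⁺ + 4e⁻ → n(O₂) = 0.01663/4 = 0.004158 mol → 0.0931 L

0.987 g Sn; 0.0931 L O₂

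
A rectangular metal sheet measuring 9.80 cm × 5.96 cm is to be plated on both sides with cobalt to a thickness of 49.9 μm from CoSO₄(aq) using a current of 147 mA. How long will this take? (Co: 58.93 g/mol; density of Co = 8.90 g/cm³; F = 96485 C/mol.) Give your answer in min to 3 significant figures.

1930 min

Plated area = 2 × 9.80 × 5.96 = 116.8 cm²
Volume = 116.8 × 49.9×10⁻⁴ cm = 0.5828 cm³
m(Co) = 0.5828 × 8.90 = 5.187 g
n(Co) = 5.187 / 58.93 = 0.08802 mol; n(e⁻) = 2 × 0.08802 = 0.1760 mol
Q = 0.1760 × 96485 = 16980 C
t = 16980 / 0.147 = 1.155×10^5 s = 1930 min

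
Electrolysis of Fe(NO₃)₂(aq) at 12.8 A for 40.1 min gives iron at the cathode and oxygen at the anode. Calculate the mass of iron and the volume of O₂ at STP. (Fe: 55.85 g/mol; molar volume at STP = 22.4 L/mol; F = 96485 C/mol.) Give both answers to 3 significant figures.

Q = 12.8 × 2406 = 30800 C; n(e⁻) = 30800 / 96485 = 0.3192 mol
Cathode: Fe²⁺ + 2e⁻ → Fe → n(Fe) = 0.3192/2 = 0.1596 mol → 8.91 g
Anode: 2H₂O → O₂ + 4H⁺ + 4e⁻ → n(O₂) = 0.3192/4 = 0.07980 mol → 1.79 L

8.91 g Fe; 1.79 L O₂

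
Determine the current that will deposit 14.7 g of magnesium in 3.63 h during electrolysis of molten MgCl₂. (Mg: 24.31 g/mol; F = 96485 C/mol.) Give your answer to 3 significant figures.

n(Mg) = 14.7 / 24.31 = 0.6047 mol
Mg²⁺ + 2e⁻ → Mg, so n(e⁻) = 2 × 0.6047 = 1.209 mol
Q = 1.209 × 96485 = 1.167×10^5 C
I = Q / t = 1.167×10^5 / 13068 s = 8.93 A

8.93 A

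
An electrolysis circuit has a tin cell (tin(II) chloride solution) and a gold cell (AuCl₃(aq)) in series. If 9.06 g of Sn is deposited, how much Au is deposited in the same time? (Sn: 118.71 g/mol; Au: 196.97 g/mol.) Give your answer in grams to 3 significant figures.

n(Sn) = 9.06 / 118.71 = 0.07632 mol
Sn²⁺ + 2e⁻ → Sn, so n(e⁻) = 2 × 0.07632 = 0.1526 mol
Same current for the same time ⇒ same n(e⁻) = 0.1526 mol in both cells.
Au³⁺ + 3e⁻ → Au, so n(Au) = 0.1526 / 3 = 0.05087 mol
m(Au) = 0.05087 × 196.97 = 10.0 g

10.0 g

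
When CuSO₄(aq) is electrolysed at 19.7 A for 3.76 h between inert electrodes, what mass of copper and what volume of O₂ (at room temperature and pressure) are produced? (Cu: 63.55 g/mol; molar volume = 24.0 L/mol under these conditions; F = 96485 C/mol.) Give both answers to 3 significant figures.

87.8 g Cu; 16.6 L O₂

Q = 19.7 × 13536 = 2.667×10^5 C; n(e⁻) = 2.667×10^5 / 96485 = 2.764 mol
Cathode: Cu²⁺ + 2e⁻ → Cu → n(Cu) = 2.764/2 = 1.382 mol → 87.8 g
Anode: 2H₂O → O₂ + 4H⁺ + 4e⁻ → n(O₂) = 2.764/4 = 0.6910 mol → 16.6 L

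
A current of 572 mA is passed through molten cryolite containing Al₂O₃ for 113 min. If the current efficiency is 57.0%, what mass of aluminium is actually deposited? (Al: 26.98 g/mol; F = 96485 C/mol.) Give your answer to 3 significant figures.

0.206 g

Q = 0.572 × 6780 = 3878 C
n(e⁻) = 3878 / 96485 = 0.04019 mol
Al³⁺ + 3e⁻ → Al, so theoretical m(Al) = 0.01340 × 26.98 = 0.3615 g
Actual mass = 57.0% × 0.3615 = 0.206 g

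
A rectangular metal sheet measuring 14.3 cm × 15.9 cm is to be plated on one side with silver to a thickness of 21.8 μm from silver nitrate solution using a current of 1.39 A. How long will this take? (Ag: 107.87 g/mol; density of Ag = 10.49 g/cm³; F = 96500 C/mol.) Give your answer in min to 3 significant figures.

Plated area = 14.3 × 15.9 = 227.4 cm²
Volume = 227.4 × 21.8×10⁻⁴ cm = 0.4957 cm³
m(Ag) = 0.4957 × 10.49 = 5.200 g
n(Ag) = 5.200 / 107.87 = 0.04821 mol; n(e⁻) = 0.04821 mol
Q = 0.04821 × 96500 = 4652 C
t = 4652 / 1.39 = 3347 s = 55.8 min

55.8 min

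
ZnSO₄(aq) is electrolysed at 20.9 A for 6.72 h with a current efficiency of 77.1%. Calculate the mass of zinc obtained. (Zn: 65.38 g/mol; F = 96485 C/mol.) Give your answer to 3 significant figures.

132 g

Q = 20.9 × 24192 = 5.056×10^5 C
n(e⁻) = 5.056×10^5 / 96485 = 5.240 mol
Zn²⁺ + 2e⁻ → Zn, so theoretical m(Zn) = 2.620 × 65.38 = 171.3 g
Actual mass = 77.1% × 171.3 = 132 g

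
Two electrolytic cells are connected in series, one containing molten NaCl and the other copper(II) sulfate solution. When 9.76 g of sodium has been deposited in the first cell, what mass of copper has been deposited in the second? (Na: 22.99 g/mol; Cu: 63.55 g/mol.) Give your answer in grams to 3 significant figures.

n(Na) = 9.76 / 22.99 = 0.4245 mol
Na⁺ + e⁻ → Na, so n(e⁻) = 0.4245 mol
The cells are in series, so the same charge (and hence the same n(e⁻) = 0.4245 mol) passes through both.
Cu²⁺ + 2e⁻ → Cu, so n(Cu) = 0.4245 / 2 = 0.2123 mol
m(Cu) = 0.2123 × 63.55 = 13.5 g

13.5 g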